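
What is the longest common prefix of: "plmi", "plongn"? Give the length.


Words: plmi, plongn
  Position 0: all 'p' => match
  Position 1: all 'l' => match
  Position 2: ('m', 'o') => mismatch, stop
LCP = "pl" (length 2)

2


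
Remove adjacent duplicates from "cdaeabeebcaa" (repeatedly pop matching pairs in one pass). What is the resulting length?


Input: cdaeabeebcaa
Stack-based adjacent duplicate removal:
  Read 'c': push. Stack: c
  Read 'd': push. Stack: cd
  Read 'a': push. Stack: cda
  Read 'e': push. Stack: cdae
  Read 'a': push. Stack: cdaea
  Read 'b': push. Stack: cdaeab
  Read 'e': push. Stack: cdaeabe
  Read 'e': matches stack top 'e' => pop. Stack: cdaeab
  Read 'b': matches stack top 'b' => pop. Stack: cdaea
  Read 'c': push. Stack: cdaeac
  Read 'a': push. Stack: cdaeaca
  Read 'a': matches stack top 'a' => pop. Stack: cdaeac
Final stack: "cdaeac" (length 6)

6


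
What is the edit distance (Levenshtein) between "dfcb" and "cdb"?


Computing edit distance: "dfcb" -> "cdb"
DP table:
           c    d    b
      0    1    2    3
  d   1    1    1    2
  f   2    2    2    2
  c   3    2    3    3
  b   4    3    3    3
Edit distance = dp[4][3] = 3

3


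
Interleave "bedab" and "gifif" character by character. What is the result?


Interleaving "bedab" and "gifif":
  Position 0: 'b' from first, 'g' from second => "bg"
  Position 1: 'e' from first, 'i' from second => "ei"
  Position 2: 'd' from first, 'f' from second => "df"
  Position 3: 'a' from first, 'i' from second => "ai"
  Position 4: 'b' from first, 'f' from second => "bf"
Result: bgeidfaibf

bgeidfaibf


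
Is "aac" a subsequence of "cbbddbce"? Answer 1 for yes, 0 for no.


Check if "aac" is a subsequence of "cbbddbce"
Greedy scan:
  Position 0 ('c'): no match needed
  Position 1 ('b'): no match needed
  Position 2 ('b'): no match needed
  Position 3 ('d'): no match needed
  Position 4 ('d'): no match needed
  Position 5 ('b'): no match needed
  Position 6 ('c'): no match needed
  Position 7 ('e'): no match needed
Only matched 0/3 characters => not a subsequence

0


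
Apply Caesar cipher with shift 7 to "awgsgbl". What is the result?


Caesar cipher: shift "awgsgbl" by 7
  'a' (pos 0) + 7 = pos 7 = 'h'
  'w' (pos 22) + 7 = pos 3 = 'd'
  'g' (pos 6) + 7 = pos 13 = 'n'
  's' (pos 18) + 7 = pos 25 = 'z'
  'g' (pos 6) + 7 = pos 13 = 'n'
  'b' (pos 1) + 7 = pos 8 = 'i'
  'l' (pos 11) + 7 = pos 18 = 's'
Result: hdnznis

hdnznis


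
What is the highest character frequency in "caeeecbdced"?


Input: caeeecbdced
Character counts:
  'a': 1
  'b': 1
  'c': 3
  'd': 2
  'e': 4
Maximum frequency: 4

4


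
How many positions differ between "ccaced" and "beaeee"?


Comparing "ccaced" and "beaeee" position by position:
  Position 0: 'c' vs 'b' => DIFFER
  Position 1: 'c' vs 'e' => DIFFER
  Position 2: 'a' vs 'a' => same
  Position 3: 'c' vs 'e' => DIFFER
  Position 4: 'e' vs 'e' => same
  Position 5: 'd' vs 'e' => DIFFER
Positions that differ: 4

4


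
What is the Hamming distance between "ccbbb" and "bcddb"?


Comparing "ccbbb" and "bcddb" position by position:
  Position 0: 'c' vs 'b' => differ
  Position 1: 'c' vs 'c' => same
  Position 2: 'b' vs 'd' => differ
  Position 3: 'b' vs 'd' => differ
  Position 4: 'b' vs 'b' => same
Total differences (Hamming distance): 3

3


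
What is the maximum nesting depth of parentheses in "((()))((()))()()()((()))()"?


Input: "((()))((()))()()()((()))()"
Tracking depth:
  Position 0 '(': depth becomes 1
  Position 1 '(': depth becomes 2
  Position 2 '(': depth becomes 3
  Position 3 ')': depth becomes 2
  Position 4 ')': depth becomes 1
  Position 5 ')': depth becomes 0
  Position 6 '(': depth becomes 1
  Position 7 '(': depth becomes 2
  Position 8 '(': depth becomes 3
  Position 9 ')': depth becomes 2
  Position 10 ')': depth becomes 1
  Position 11 ')': depth becomes 0
  Position 12 '(': depth becomes 1
  Position 13 ')': depth becomes 0
  Position 14 '(': depth becomes 1
  Position 15 ')': depth becomes 0
  Position 16 '(': depth becomes 1
  Position 17 ')': depth becomes 0
  Position 18 '(': depth becomes 1
  Position 19 '(': depth becomes 2
  Position 20 '(': depth becomes 3
  Position 21 ')': depth becomes 2
  Position 22 ')': depth becomes 1
  Position 23 ')': depth becomes 0
  Position 24 '(': depth becomes 1
  Position 25 ')': depth becomes 0
Maximum depth reached: 3

3


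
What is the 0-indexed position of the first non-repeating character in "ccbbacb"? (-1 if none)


Input: ccbbacb
Character frequencies:
  'a': 1
  'b': 3
  'c': 3
Scanning left to right for freq == 1:
  Position 0 ('c'): freq=3, skip
  Position 1 ('c'): freq=3, skip
  Position 2 ('b'): freq=3, skip
  Position 3 ('b'): freq=3, skip
  Position 4 ('a'): unique! => answer = 4

4


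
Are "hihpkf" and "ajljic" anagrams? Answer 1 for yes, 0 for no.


Strings: "hihpkf", "ajljic"
Sorted first:  fhhikp
Sorted second: acijjl
Differ at position 0: 'f' vs 'a' => not anagrams

0


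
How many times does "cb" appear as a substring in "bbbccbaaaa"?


Searching for "cb" in "bbbccbaaaa"
Scanning each position:
  Position 0: "bb" => no
  Position 1: "bb" => no
  Position 2: "bc" => no
  Position 3: "cc" => no
  Position 4: "cb" => MATCH
  Position 5: "ba" => no
  Position 6: "aa" => no
  Position 7: "aa" => no
  Position 8: "aa" => no
Total occurrences: 1

1


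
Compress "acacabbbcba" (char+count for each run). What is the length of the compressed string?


Input: acacabbbcba
Runs:
  'a' x 1 => "a1"
  'c' x 1 => "c1"
  'a' x 1 => "a1"
  'c' x 1 => "c1"
  'a' x 1 => "a1"
  'b' x 3 => "b3"
  'c' x 1 => "c1"
  'b' x 1 => "b1"
  'a' x 1 => "a1"
Compressed: "a1c1a1c1a1b3c1b1a1"
Compressed length: 18

18


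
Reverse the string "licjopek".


Input: licjopek
Reading characters right to left:
  Position 7: 'k'
  Position 6: 'e'
  Position 5: 'p'
  Position 4: 'o'
  Position 3: 'j'
  Position 2: 'c'
  Position 1: 'i'
  Position 0: 'l'
Reversed: kepojcil

kepojcil


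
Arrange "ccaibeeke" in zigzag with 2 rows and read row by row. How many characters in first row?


Zigzag "ccaibeeke" into 2 rows:
Placing characters:
  'c' => row 0
  'c' => row 1
  'a' => row 0
  'i' => row 1
  'b' => row 0
  'e' => row 1
  'e' => row 0
  'k' => row 1
  'e' => row 0
Rows:
  Row 0: "cabee"
  Row 1: "ciek"
First row length: 5

5


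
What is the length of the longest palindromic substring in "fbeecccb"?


Input: "fbeecccb"
Checking substrings for palindromes:
  [4:7] "ccc" (len 3) => palindrome
  [2:4] "ee" (len 2) => palindrome
  [4:6] "cc" (len 2) => palindrome
  [5:7] "cc" (len 2) => palindrome
Longest palindromic substring: "ccc" with length 3

3


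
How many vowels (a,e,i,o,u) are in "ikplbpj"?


Input: ikplbpj
Checking each character:
  'i' at position 0: vowel (running total: 1)
  'k' at position 1: consonant
  'p' at position 2: consonant
  'l' at position 3: consonant
  'b' at position 4: consonant
  'p' at position 5: consonant
  'j' at position 6: consonant
Total vowels: 1

1


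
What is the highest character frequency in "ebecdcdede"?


Input: ebecdcdede
Character counts:
  'b': 1
  'c': 2
  'd': 3
  'e': 4
Maximum frequency: 4

4


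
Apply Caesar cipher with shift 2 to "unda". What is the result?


Caesar cipher: shift "unda" by 2
  'u' (pos 20) + 2 = pos 22 = 'w'
  'n' (pos 13) + 2 = pos 15 = 'p'
  'd' (pos 3) + 2 = pos 5 = 'f'
  'a' (pos 0) + 2 = pos 2 = 'c'
Result: wpfc

wpfc


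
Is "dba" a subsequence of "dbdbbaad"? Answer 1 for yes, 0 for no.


Check if "dba" is a subsequence of "dbdbbaad"
Greedy scan:
  Position 0 ('d'): matches sub[0] = 'd'
  Position 1 ('b'): matches sub[1] = 'b'
  Position 2 ('d'): no match needed
  Position 3 ('b'): no match needed
  Position 4 ('b'): no match needed
  Position 5 ('a'): matches sub[2] = 'a'
  Position 6 ('a'): no match needed
  Position 7 ('d'): no match needed
All 3 characters matched => is a subsequence

1


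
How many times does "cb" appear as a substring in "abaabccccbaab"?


Searching for "cb" in "abaabccccbaab"
Scanning each position:
  Position 0: "ab" => no
  Position 1: "ba" => no
  Position 2: "aa" => no
  Position 3: "ab" => no
  Position 4: "bc" => no
  Position 5: "cc" => no
  Position 6: "cc" => no
  Position 7: "cc" => no
  Position 8: "cb" => MATCH
  Position 9: "ba" => no
  Position 10: "aa" => no
  Position 11: "ab" => no
Total occurrences: 1

1


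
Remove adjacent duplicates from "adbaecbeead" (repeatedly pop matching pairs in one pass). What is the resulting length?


Input: adbaecbeead
Stack-based adjacent duplicate removal:
  Read 'a': push. Stack: a
  Read 'd': push. Stack: ad
  Read 'b': push. Stack: adb
  Read 'a': push. Stack: adba
  Read 'e': push. Stack: adbae
  Read 'c': push. Stack: adbaec
  Read 'b': push. Stack: adbaecb
  Read 'e': push. Stack: adbaecbe
  Read 'e': matches stack top 'e' => pop. Stack: adbaecb
  Read 'a': push. Stack: adbaecba
  Read 'd': push. Stack: adbaecbad
Final stack: "adbaecbad" (length 9)

9


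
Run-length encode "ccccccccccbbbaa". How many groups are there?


Input: ccccccccccbbbaa
Scanning for consecutive runs:
  Group 1: 'c' x 10 (positions 0-9)
  Group 2: 'b' x 3 (positions 10-12)
  Group 3: 'a' x 2 (positions 13-14)
Total groups: 3

3


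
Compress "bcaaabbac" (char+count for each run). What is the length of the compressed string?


Input: bcaaabbac
Runs:
  'b' x 1 => "b1"
  'c' x 1 => "c1"
  'a' x 3 => "a3"
  'b' x 2 => "b2"
  'a' x 1 => "a1"
  'c' x 1 => "c1"
Compressed: "b1c1a3b2a1c1"
Compressed length: 12

12


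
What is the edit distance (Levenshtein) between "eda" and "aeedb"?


Computing edit distance: "eda" -> "aeedb"
DP table:
           a    e    e    d    b
      0    1    2    3    4    5
  e   1    1    1    2    3    4
  d   2    2    2    2    2    3
  a   3    2    3    3    3    3
Edit distance = dp[3][5] = 3

3


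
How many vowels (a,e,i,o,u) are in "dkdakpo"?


Input: dkdakpo
Checking each character:
  'd' at position 0: consonant
  'k' at position 1: consonant
  'd' at position 2: consonant
  'a' at position 3: vowel (running total: 1)
  'k' at position 4: consonant
  'p' at position 5: consonant
  'o' at position 6: vowel (running total: 2)
Total vowels: 2

2


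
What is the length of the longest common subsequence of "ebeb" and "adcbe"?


LCS of "ebeb" and "adcbe"
DP table:
           a    d    c    b    e
      0    0    0    0    0    0
  e   0    0    0    0    0    1
  b   0    0    0    0    1    1
  e   0    0    0    0    1    2
  b   0    0    0    0    1    2
LCS length = dp[4][5] = 2

2


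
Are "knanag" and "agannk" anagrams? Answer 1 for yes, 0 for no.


Strings: "knanag", "agannk"
Sorted first:  aagknn
Sorted second: aagknn
Sorted forms match => anagrams

1


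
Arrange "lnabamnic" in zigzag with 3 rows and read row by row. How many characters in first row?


Zigzag "lnabamnic" into 3 rows:
Placing characters:
  'l' => row 0
  'n' => row 1
  'a' => row 2
  'b' => row 1
  'a' => row 0
  'm' => row 1
  'n' => row 2
  'i' => row 1
  'c' => row 0
Rows:
  Row 0: "lac"
  Row 1: "nbmi"
  Row 2: "an"
First row length: 3

3


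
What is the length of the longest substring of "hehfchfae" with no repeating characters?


Input: "hehfchfae"
Sliding window (track last position of each char):
  Position 0 ('h'): window [0,0] length 1 -- new best
  Position 1 ('e'): window [0,1] length 2 -- new best
  Position 2 ('h'): repeat (last at 0), move window start to 1
  Position 2 ('h'): window [1,2] length 2
  Position 3 ('f'): window [1,3] length 3 -- new best
  Position 4 ('c'): window [1,4] length 4 -- new best
  Position 5 ('h'): repeat (last at 2), move window start to 3
  Position 5 ('h'): window [3,5] length 3
  Position 6 ('f'): repeat (last at 3), move window start to 4
  Position 6 ('f'): window [4,6] length 3
  Position 7 ('a'): window [4,7] length 4
  Position 8 ('e'): window [4,8] length 5 -- new best
Longest substring with no repeats: "chfae" with length 5

5


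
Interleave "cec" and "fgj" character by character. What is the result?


Interleaving "cec" and "fgj":
  Position 0: 'c' from first, 'f' from second => "cf"
  Position 1: 'e' from first, 'g' from second => "eg"
  Position 2: 'c' from first, 'j' from second => "cj"
Result: cfegcj

cfegcj


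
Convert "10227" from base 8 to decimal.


Input: "10227" in base 8
Positional expansion:
  Digit '1' (value 1) x 8^4 = 4096
  Digit '0' (value 0) x 8^3 = 0
  Digit '2' (value 2) x 8^2 = 128
  Digit '2' (value 2) x 8^1 = 16
  Digit '7' (value 7) x 8^0 = 7
Sum = 4247

4247


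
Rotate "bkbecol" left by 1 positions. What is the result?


Input: "bkbecol", rotate left by 1
First 1 characters: "b"
Remaining characters: "kbecol"
Concatenate remaining + first: "kbecol" + "b" = "kbecolb"

kbecolb


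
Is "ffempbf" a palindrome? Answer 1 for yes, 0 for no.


Input: ffempbf
Reversed: fbpmeff
  Compare pos 0 ('f') with pos 6 ('f'): match
  Compare pos 1 ('f') with pos 5 ('b'): MISMATCH
  Compare pos 2 ('e') with pos 4 ('p'): MISMATCH
Result: not a palindrome

0


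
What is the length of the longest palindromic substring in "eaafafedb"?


Input: "eaafafedb"
Checking substrings for palindromes:
  [2:5] "afa" (len 3) => palindrome
  [3:6] "faf" (len 3) => palindrome
  [1:3] "aa" (len 2) => palindrome
Longest palindromic substring: "afa" with length 3

3


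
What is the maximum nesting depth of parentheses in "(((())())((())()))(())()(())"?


Input: "(((())())((())()))(())()(())"
Tracking depth:
  Position 0 '(': depth becomes 1
  Position 1 '(': depth becomes 2
  Position 2 '(': depth becomes 3
  Position 3 '(': depth becomes 4
  Position 4 ')': depth becomes 3
  Position 5 ')': depth becomes 2
  Position 6 '(': depth becomes 3
  Position 7 ')': depth becomes 2
  Position 8 ')': depth becomes 1
  Position 9 '(': depth becomes 2
  Position 10 '(': depth becomes 3
  Position 11 '(': depth becomes 4
  Position 12 ')': depth becomes 3
  Position 13 ')': depth becomes 2
  Position 14 '(': depth becomes 3
  Position 15 ')': depth becomes 2
  Position 16 ')': depth becomes 1
  Position 17 ')': depth becomes 0
  Position 18 '(': depth becomes 1
  Position 19 '(': depth becomes 2
  Position 20 ')': depth becomes 1
  Position 21 ')': depth becomes 0
  Position 22 '(': depth becomes 1
  Position 23 ')': depth becomes 0
  Position 24 '(': depth becomes 1
  Position 25 '(': depth becomes 2
  Position 26 ')': depth becomes 1
  Position 27 ')': depth becomes 0
Maximum depth reached: 4

4


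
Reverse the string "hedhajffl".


Input: hedhajffl
Reading characters right to left:
  Position 8: 'l'
  Position 7: 'f'
  Position 6: 'f'
  Position 5: 'j'
  Position 4: 'a'
  Position 3: 'h'
  Position 2: 'd'
  Position 1: 'e'
  Position 0: 'h'
Reversed: lffjahdeh

lffjahdeh


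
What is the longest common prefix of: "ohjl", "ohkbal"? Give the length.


Words: ohjl, ohkbal
  Position 0: all 'o' => match
  Position 1: all 'h' => match
  Position 2: ('j', 'k') => mismatch, stop
LCP = "oh" (length 2)

2


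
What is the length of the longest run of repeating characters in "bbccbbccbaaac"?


Input: "bbccbbccbaaac"
Scanning for longest run:
  Position 1 ('b'): continues run of 'b', length=2
  Position 2 ('c'): new char, reset run to 1
  Position 3 ('c'): continues run of 'c', length=2
  Position 4 ('b'): new char, reset run to 1
  Position 5 ('b'): continues run of 'b', length=2
  Position 6 ('c'): new char, reset run to 1
  Position 7 ('c'): continues run of 'c', length=2
  Position 8 ('b'): new char, reset run to 1
  Position 9 ('a'): new char, reset run to 1
  Position 10 ('a'): continues run of 'a', length=2
  Position 11 ('a'): continues run of 'a', length=3
  Position 12 ('c'): new char, reset run to 1
Longest run: 'a' with length 3

3


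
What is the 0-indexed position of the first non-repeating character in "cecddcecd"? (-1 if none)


Input: cecddcecd
Character frequencies:
  'c': 4
  'd': 3
  'e': 2
Scanning left to right for freq == 1:
  Position 0 ('c'): freq=4, skip
  Position 1 ('e'): freq=2, skip
  Position 2 ('c'): freq=4, skip
  Position 3 ('d'): freq=3, skip
  Position 4 ('d'): freq=3, skip
  Position 5 ('c'): freq=4, skip
  Position 6 ('e'): freq=2, skip
  Position 7 ('c'): freq=4, skip
  Position 8 ('d'): freq=3, skip
  No unique character found => answer = -1

-1


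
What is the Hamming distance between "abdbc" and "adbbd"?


Comparing "abdbc" and "adbbd" position by position:
  Position 0: 'a' vs 'a' => same
  Position 1: 'b' vs 'd' => differ
  Position 2: 'd' vs 'b' => differ
  Position 3: 'b' vs 'b' => same
  Position 4: 'c' vs 'd' => differ
Total differences (Hamming distance): 3

3


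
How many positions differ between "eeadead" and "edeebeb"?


Comparing "eeadead" and "edeebeb" position by position:
  Position 0: 'e' vs 'e' => same
  Position 1: 'e' vs 'd' => DIFFER
  Position 2: 'a' vs 'e' => DIFFER
  Position 3: 'd' vs 'e' => DIFFER
  Position 4: 'e' vs 'b' => DIFFER
  Position 5: 'a' vs 'e' => DIFFER
  Position 6: 'd' vs 'b' => DIFFER
Positions that differ: 6

6


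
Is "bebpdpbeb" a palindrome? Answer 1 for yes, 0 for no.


Input: bebpdpbeb
Reversed: bebpdpbeb
  Compare pos 0 ('b') with pos 8 ('b'): match
  Compare pos 1 ('e') with pos 7 ('e'): match
  Compare pos 2 ('b') with pos 6 ('b'): match
  Compare pos 3 ('p') with pos 5 ('p'): match
Result: palindrome

1


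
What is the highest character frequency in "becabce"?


Input: becabce
Character counts:
  'a': 1
  'b': 2
  'c': 2
  'e': 2
Maximum frequency: 2

2


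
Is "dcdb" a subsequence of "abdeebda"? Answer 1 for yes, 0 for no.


Check if "dcdb" is a subsequence of "abdeebda"
Greedy scan:
  Position 0 ('a'): no match needed
  Position 1 ('b'): no match needed
  Position 2 ('d'): matches sub[0] = 'd'
  Position 3 ('e'): no match needed
  Position 4 ('e'): no match needed
  Position 5 ('b'): no match needed
  Position 6 ('d'): no match needed
  Position 7 ('a'): no match needed
Only matched 1/4 characters => not a subsequence

0


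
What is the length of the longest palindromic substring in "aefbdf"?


Input: "aefbdf"
Checking substrings for palindromes:
  No multi-char palindromic substrings found
Longest palindromic substring: "a" with length 1

1


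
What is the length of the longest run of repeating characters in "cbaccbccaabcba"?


Input: "cbaccbccaabcba"
Scanning for longest run:
  Position 1 ('b'): new char, reset run to 1
  Position 2 ('a'): new char, reset run to 1
  Position 3 ('c'): new char, reset run to 1
  Position 4 ('c'): continues run of 'c', length=2
  Position 5 ('b'): new char, reset run to 1
  Position 6 ('c'): new char, reset run to 1
  Position 7 ('c'): continues run of 'c', length=2
  Position 8 ('a'): new char, reset run to 1
  Position 9 ('a'): continues run of 'a', length=2
  Position 10 ('b'): new char, reset run to 1
  Position 11 ('c'): new char, reset run to 1
  Position 12 ('b'): new char, reset run to 1
  Position 13 ('a'): new char, reset run to 1
Longest run: 'c' with length 2

2


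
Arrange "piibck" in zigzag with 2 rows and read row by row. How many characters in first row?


Zigzag "piibck" into 2 rows:
Placing characters:
  'p' => row 0
  'i' => row 1
  'i' => row 0
  'b' => row 1
  'c' => row 0
  'k' => row 1
Rows:
  Row 0: "pic"
  Row 1: "ibk"
First row length: 3

3


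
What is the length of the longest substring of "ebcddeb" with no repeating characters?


Input: "ebcddeb"
Sliding window (track last position of each char):
  Position 0 ('e'): window [0,0] length 1 -- new best
  Position 1 ('b'): window [0,1] length 2 -- new best
  Position 2 ('c'): window [0,2] length 3 -- new best
  Position 3 ('d'): window [0,3] length 4 -- new best
  Position 4 ('d'): repeat (last at 3), move window start to 4
  Position 4 ('d'): window [4,4] length 1
  Position 5 ('e'): window [4,5] length 2
  Position 6 ('b'): window [4,6] length 3
Longest substring with no repeats: "ebcd" with length 4

4


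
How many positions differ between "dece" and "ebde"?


Comparing "dece" and "ebde" position by position:
  Position 0: 'd' vs 'e' => DIFFER
  Position 1: 'e' vs 'b' => DIFFER
  Position 2: 'c' vs 'd' => DIFFER
  Position 3: 'e' vs 'e' => same
Positions that differ: 3

3


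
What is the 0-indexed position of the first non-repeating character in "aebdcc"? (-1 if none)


Input: aebdcc
Character frequencies:
  'a': 1
  'b': 1
  'c': 2
  'd': 1
  'e': 1
Scanning left to right for freq == 1:
  Position 0 ('a'): unique! => answer = 0

0


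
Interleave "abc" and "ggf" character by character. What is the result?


Interleaving "abc" and "ggf":
  Position 0: 'a' from first, 'g' from second => "ag"
  Position 1: 'b' from first, 'g' from second => "bg"
  Position 2: 'c' from first, 'f' from second => "cf"
Result: agbgcf

agbgcf


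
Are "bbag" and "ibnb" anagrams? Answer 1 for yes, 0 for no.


Strings: "bbag", "ibnb"
Sorted first:  abbg
Sorted second: bbin
Differ at position 0: 'a' vs 'b' => not anagrams

0


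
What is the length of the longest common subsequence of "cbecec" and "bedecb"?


LCS of "cbecec" and "bedecb"
DP table:
           b    e    d    e    c    b
      0    0    0    0    0    0    0
  c   0    0    0    0    0    1    1
  b   0    1    1    1    1    1    2
  e   0    1    2    2    2    2    2
  c   0    1    2    2    2    3    3
  e   0    1    2    2    3    3    3
  c   0    1    2    2    3    4    4
LCS length = dp[6][6] = 4

4


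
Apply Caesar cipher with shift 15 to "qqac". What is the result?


Caesar cipher: shift "qqac" by 15
  'q' (pos 16) + 15 = pos 5 = 'f'
  'q' (pos 16) + 15 = pos 5 = 'f'
  'a' (pos 0) + 15 = pos 15 = 'p'
  'c' (pos 2) + 15 = pos 17 = 'r'
Result: ffpr

ffpr


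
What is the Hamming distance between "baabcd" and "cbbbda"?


Comparing "baabcd" and "cbbbda" position by position:
  Position 0: 'b' vs 'c' => differ
  Position 1: 'a' vs 'b' => differ
  Position 2: 'a' vs 'b' => differ
  Position 3: 'b' vs 'b' => same
  Position 4: 'c' vs 'd' => differ
  Position 5: 'd' vs 'a' => differ
Total differences (Hamming distance): 5

5


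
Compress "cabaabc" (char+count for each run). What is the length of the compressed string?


Input: cabaabc
Runs:
  'c' x 1 => "c1"
  'a' x 1 => "a1"
  'b' x 1 => "b1"
  'a' x 2 => "a2"
  'b' x 1 => "b1"
  'c' x 1 => "c1"
Compressed: "c1a1b1a2b1c1"
Compressed length: 12

12


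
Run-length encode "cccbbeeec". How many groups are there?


Input: cccbbeeec
Scanning for consecutive runs:
  Group 1: 'c' x 3 (positions 0-2)
  Group 2: 'b' x 2 (positions 3-4)
  Group 3: 'e' x 3 (positions 5-7)
  Group 4: 'c' x 1 (positions 8-8)
Total groups: 4

4


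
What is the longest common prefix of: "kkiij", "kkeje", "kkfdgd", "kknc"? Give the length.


Words: kkiij, kkeje, kkfdgd, kknc
  Position 0: all 'k' => match
  Position 1: all 'k' => match
  Position 2: ('i', 'e', 'f', 'n') => mismatch, stop
LCP = "kk" (length 2)

2


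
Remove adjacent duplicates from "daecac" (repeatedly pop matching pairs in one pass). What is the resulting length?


Input: daecac
Stack-based adjacent duplicate removal:
  Read 'd': push. Stack: d
  Read 'a': push. Stack: da
  Read 'e': push. Stack: dae
  Read 'c': push. Stack: daec
  Read 'a': push. Stack: daeca
  Read 'c': push. Stack: daecac
Final stack: "daecac" (length 6)

6


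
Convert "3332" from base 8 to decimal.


Input: "3332" in base 8
Positional expansion:
  Digit '3' (value 3) x 8^3 = 1536
  Digit '3' (value 3) x 8^2 = 192
  Digit '3' (value 3) x 8^1 = 24
  Digit '2' (value 2) x 8^0 = 2
Sum = 1754

1754


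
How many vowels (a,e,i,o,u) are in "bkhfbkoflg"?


Input: bkhfbkoflg
Checking each character:
  'b' at position 0: consonant
  'k' at position 1: consonant
  'h' at position 2: consonant
  'f' at position 3: consonant
  'b' at position 4: consonant
  'k' at position 5: consonant
  'o' at position 6: vowel (running total: 1)
  'f' at position 7: consonant
  'l' at position 8: consonant
  'g' at position 9: consonant
Total vowels: 1

1


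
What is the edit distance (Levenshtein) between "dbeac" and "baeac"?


Computing edit distance: "dbeac" -> "baeac"
DP table:
           b    a    e    a    c
      0    1    2    3    4    5
  d   1    1    2    3    4    5
  b   2    1    2    3    4    5
  e   3    2    2    2    3    4
  a   4    3    2    3    2    3
  c   5    4    3    3    3    2
Edit distance = dp[5][5] = 2

2


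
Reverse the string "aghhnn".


Input: aghhnn
Reading characters right to left:
  Position 5: 'n'
  Position 4: 'n'
  Position 3: 'h'
  Position 2: 'h'
  Position 1: 'g'
  Position 0: 'a'
Reversed: nnhhga

nnhhga


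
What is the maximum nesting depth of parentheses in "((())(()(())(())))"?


Input: "((())(()(())(())))"
Tracking depth:
  Position 0 '(': depth becomes 1
  Position 1 '(': depth becomes 2
  Position 2 '(': depth becomes 3
  Position 3 ')': depth becomes 2
  Position 4 ')': depth becomes 1
  Position 5 '(': depth becomes 2
  Position 6 '(': depth becomes 3
  Position 7 ')': depth becomes 2
  Position 8 '(': depth becomes 3
  Position 9 '(': depth becomes 4
  Position 10 ')': depth becomes 3
  Position 11 ')': depth becomes 2
  Position 12 '(': depth becomes 3
  Position 13 '(': depth becomes 4
  Position 14 ')': depth becomes 3
  Position 15 ')': depth becomes 2
  Position 16 ')': depth becomes 1
  Position 17 ')': depth becomes 0
Maximum depth reached: 4

4


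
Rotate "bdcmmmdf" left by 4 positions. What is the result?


Input: "bdcmmmdf", rotate left by 4
First 4 characters: "bdcm"
Remaining characters: "mmdf"
Concatenate remaining + first: "mmdf" + "bdcm" = "mmdfbdcm"

mmdfbdcm


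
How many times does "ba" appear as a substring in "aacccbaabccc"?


Searching for "ba" in "aacccbaabccc"
Scanning each position:
  Position 0: "aa" => no
  Position 1: "ac" => no
  Position 2: "cc" => no
  Position 3: "cc" => no
  Position 4: "cb" => no
  Position 5: "ba" => MATCH
  Position 6: "aa" => no
  Position 7: "ab" => no
  Position 8: "bc" => no
  Position 9: "cc" => no
  Position 10: "cc" => no
Total occurrences: 1

1


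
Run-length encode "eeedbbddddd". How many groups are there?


Input: eeedbbddddd
Scanning for consecutive runs:
  Group 1: 'e' x 3 (positions 0-2)
  Group 2: 'd' x 1 (positions 3-3)
  Group 3: 'b' x 2 (positions 4-5)
  Group 4: 'd' x 5 (positions 6-10)
Total groups: 4

4


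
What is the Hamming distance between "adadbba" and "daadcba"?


Comparing "adadbba" and "daadcba" position by position:
  Position 0: 'a' vs 'd' => differ
  Position 1: 'd' vs 'a' => differ
  Position 2: 'a' vs 'a' => same
  Position 3: 'd' vs 'd' => same
  Position 4: 'b' vs 'c' => differ
  Position 5: 'b' vs 'b' => same
  Position 6: 'a' vs 'a' => same
Total differences (Hamming distance): 3

3


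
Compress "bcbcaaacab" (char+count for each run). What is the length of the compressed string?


Input: bcbcaaacab
Runs:
  'b' x 1 => "b1"
  'c' x 1 => "c1"
  'b' x 1 => "b1"
  'c' x 1 => "c1"
  'a' x 3 => "a3"
  'c' x 1 => "c1"
  'a' x 1 => "a1"
  'b' x 1 => "b1"
Compressed: "b1c1b1c1a3c1a1b1"
Compressed length: 16

16


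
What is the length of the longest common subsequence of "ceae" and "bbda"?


LCS of "ceae" and "bbda"
DP table:
           b    b    d    a
      0    0    0    0    0
  c   0    0    0    0    0
  e   0    0    0    0    0
  a   0    0    0    0    1
  e   0    0    0    0    1
LCS length = dp[4][4] = 1

1


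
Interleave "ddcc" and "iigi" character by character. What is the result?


Interleaving "ddcc" and "iigi":
  Position 0: 'd' from first, 'i' from second => "di"
  Position 1: 'd' from first, 'i' from second => "di"
  Position 2: 'c' from first, 'g' from second => "cg"
  Position 3: 'c' from first, 'i' from second => "ci"
Result: didicgci

didicgci


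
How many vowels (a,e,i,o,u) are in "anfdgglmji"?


Input: anfdgglmji
Checking each character:
  'a' at position 0: vowel (running total: 1)
  'n' at position 1: consonant
  'f' at position 2: consonant
  'd' at position 3: consonant
  'g' at position 4: consonant
  'g' at position 5: consonant
  'l' at position 6: consonant
  'm' at position 7: consonant
  'j' at position 8: consonant
  'i' at position 9: vowel (running total: 2)
Total vowels: 2

2


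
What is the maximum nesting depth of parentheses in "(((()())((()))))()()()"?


Input: "(((()())((()))))()()()"
Tracking depth:
  Position 0 '(': depth becomes 1
  Position 1 '(': depth becomes 2
  Position 2 '(': depth becomes 3
  Position 3 '(': depth becomes 4
  Position 4 ')': depth becomes 3
  Position 5 '(': depth becomes 4
  Position 6 ')': depth becomes 3
  Position 7 ')': depth becomes 2
  Position 8 '(': depth becomes 3
  Position 9 '(': depth becomes 4
  Position 10 '(': depth becomes 5
  Position 11 ')': depth becomes 4
  Position 12 ')': depth becomes 3
  Position 13 ')': depth becomes 2
  Position 14 ')': depth becomes 1
  Position 15 ')': depth becomes 0
  Position 16 '(': depth becomes 1
  Position 17 ')': depth becomes 0
  Position 18 '(': depth becomes 1
  Position 19 ')': depth becomes 0
  Position 20 '(': depth becomes 1
  Position 21 ')': depth becomes 0
Maximum depth reached: 5

5


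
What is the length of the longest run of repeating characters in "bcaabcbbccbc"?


Input: "bcaabcbbccbc"
Scanning for longest run:
  Position 1 ('c'): new char, reset run to 1
  Position 2 ('a'): new char, reset run to 1
  Position 3 ('a'): continues run of 'a', length=2
  Position 4 ('b'): new char, reset run to 1
  Position 5 ('c'): new char, reset run to 1
  Position 6 ('b'): new char, reset run to 1
  Position 7 ('b'): continues run of 'b', length=2
  Position 8 ('c'): new char, reset run to 1
  Position 9 ('c'): continues run of 'c', length=2
  Position 10 ('b'): new char, reset run to 1
  Position 11 ('c'): new char, reset run to 1
Longest run: 'a' with length 2

2


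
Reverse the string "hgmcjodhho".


Input: hgmcjodhho
Reading characters right to left:
  Position 9: 'o'
  Position 8: 'h'
  Position 7: 'h'
  Position 6: 'd'
  Position 5: 'o'
  Position 4: 'j'
  Position 3: 'c'
  Position 2: 'm'
  Position 1: 'g'
  Position 0: 'h'
Reversed: ohhdojcmgh

ohhdojcmgh


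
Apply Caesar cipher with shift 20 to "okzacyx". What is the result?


Caesar cipher: shift "okzacyx" by 20
  'o' (pos 14) + 20 = pos 8 = 'i'
  'k' (pos 10) + 20 = pos 4 = 'e'
  'z' (pos 25) + 20 = pos 19 = 't'
  'a' (pos 0) + 20 = pos 20 = 'u'
  'c' (pos 2) + 20 = pos 22 = 'w'
  'y' (pos 24) + 20 = pos 18 = 's'
  'x' (pos 23) + 20 = pos 17 = 'r'
Result: ietuwsr

ietuwsr


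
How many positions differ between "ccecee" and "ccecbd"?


Comparing "ccecee" and "ccecbd" position by position:
  Position 0: 'c' vs 'c' => same
  Position 1: 'c' vs 'c' => same
  Position 2: 'e' vs 'e' => same
  Position 3: 'c' vs 'c' => same
  Position 4: 'e' vs 'b' => DIFFER
  Position 5: 'e' vs 'd' => DIFFER
Positions that differ: 2

2


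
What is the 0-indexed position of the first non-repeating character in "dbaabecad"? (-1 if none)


Input: dbaabecad
Character frequencies:
  'a': 3
  'b': 2
  'c': 1
  'd': 2
  'e': 1
Scanning left to right for freq == 1:
  Position 0 ('d'): freq=2, skip
  Position 1 ('b'): freq=2, skip
  Position 2 ('a'): freq=3, skip
  Position 3 ('a'): freq=3, skip
  Position 4 ('b'): freq=2, skip
  Position 5 ('e'): unique! => answer = 5

5


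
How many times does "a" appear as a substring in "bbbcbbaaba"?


Searching for "a" in "bbbcbbaaba"
Scanning each position:
  Position 0: "b" => no
  Position 1: "b" => no
  Position 2: "b" => no
  Position 3: "c" => no
  Position 4: "b" => no
  Position 5: "b" => no
  Position 6: "a" => MATCH
  Position 7: "a" => MATCH
  Position 8: "b" => no
  Position 9: "a" => MATCH
Total occurrences: 3

3


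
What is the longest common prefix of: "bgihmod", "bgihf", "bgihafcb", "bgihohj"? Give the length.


Words: bgihmod, bgihf, bgihafcb, bgihohj
  Position 0: all 'b' => match
  Position 1: all 'g' => match
  Position 2: all 'i' => match
  Position 3: all 'h' => match
  Position 4: ('m', 'f', 'a', 'o') => mismatch, stop
LCP = "bgih" (length 4)

4


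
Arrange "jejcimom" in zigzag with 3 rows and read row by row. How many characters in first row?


Zigzag "jejcimom" into 3 rows:
Placing characters:
  'j' => row 0
  'e' => row 1
  'j' => row 2
  'c' => row 1
  'i' => row 0
  'm' => row 1
  'o' => row 2
  'm' => row 1
Rows:
  Row 0: "ji"
  Row 1: "ecmm"
  Row 2: "jo"
First row length: 2

2


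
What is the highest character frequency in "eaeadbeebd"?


Input: eaeadbeebd
Character counts:
  'a': 2
  'b': 2
  'd': 2
  'e': 4
Maximum frequency: 4

4


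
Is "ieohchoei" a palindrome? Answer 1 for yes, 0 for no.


Input: ieohchoei
Reversed: ieohchoei
  Compare pos 0 ('i') with pos 8 ('i'): match
  Compare pos 1 ('e') with pos 7 ('e'): match
  Compare pos 2 ('o') with pos 6 ('o'): match
  Compare pos 3 ('h') with pos 5 ('h'): match
Result: palindrome

1


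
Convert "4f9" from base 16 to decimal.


Input: "4f9" in base 16
Positional expansion:
  Digit '4' (value 4) x 16^2 = 1024
  Digit 'f' (value 15) x 16^1 = 240
  Digit '9' (value 9) x 16^0 = 9
Sum = 1273

1273


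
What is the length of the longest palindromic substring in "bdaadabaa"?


Input: "bdaadabaa"
Checking substrings for palindromes:
  [1:5] "daad" (len 4) => palindrome
  [3:6] "ada" (len 3) => palindrome
  [5:8] "aba" (len 3) => palindrome
  [2:4] "aa" (len 2) => palindrome
  [7:9] "aa" (len 2) => palindrome
Longest palindromic substring: "daad" with length 4

4


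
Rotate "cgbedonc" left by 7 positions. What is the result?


Input: "cgbedonc", rotate left by 7
First 7 characters: "cgbedon"
Remaining characters: "c"
Concatenate remaining + first: "c" + "cgbedon" = "ccgbedon"

ccgbedon


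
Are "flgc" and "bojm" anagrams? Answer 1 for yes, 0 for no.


Strings: "flgc", "bojm"
Sorted first:  cfgl
Sorted second: bjmo
Differ at position 0: 'c' vs 'b' => not anagrams

0


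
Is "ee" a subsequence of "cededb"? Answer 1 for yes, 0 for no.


Check if "ee" is a subsequence of "cededb"
Greedy scan:
  Position 0 ('c'): no match needed
  Position 1 ('e'): matches sub[0] = 'e'
  Position 2 ('d'): no match needed
  Position 3 ('e'): matches sub[1] = 'e'
  Position 4 ('d'): no match needed
  Position 5 ('b'): no match needed
All 2 characters matched => is a subsequence

1


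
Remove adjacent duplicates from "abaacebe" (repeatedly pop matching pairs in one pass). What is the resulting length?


Input: abaacebe
Stack-based adjacent duplicate removal:
  Read 'a': push. Stack: a
  Read 'b': push. Stack: ab
  Read 'a': push. Stack: aba
  Read 'a': matches stack top 'a' => pop. Stack: ab
  Read 'c': push. Stack: abc
  Read 'e': push. Stack: abce
  Read 'b': push. Stack: abceb
  Read 'e': push. Stack: abcebe
Final stack: "abcebe" (length 6)

6


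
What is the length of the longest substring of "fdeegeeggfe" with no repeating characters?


Input: "fdeegeeggfe"
Sliding window (track last position of each char):
  Position 0 ('f'): window [0,0] length 1 -- new best
  Position 1 ('d'): window [0,1] length 2 -- new best
  Position 2 ('e'): window [0,2] length 3 -- new best
  Position 3 ('e'): repeat (last at 2), move window start to 3
  Position 3 ('e'): window [3,3] length 1
  Position 4 ('g'): window [3,4] length 2
  Position 5 ('e'): repeat (last at 3), move window start to 4
  Position 5 ('e'): window [4,5] length 2
  Position 6 ('e'): repeat (last at 5), move window start to 6
  Position 6 ('e'): window [6,6] length 1
  Position 7 ('g'): window [6,7] length 2
  Position 8 ('g'): repeat (last at 7), move window start to 8
  Position 8 ('g'): window [8,8] length 1
  Position 9 ('f'): window [8,9] length 2
  Position 10 ('e'): window [8,10] length 3
Longest substring with no repeats: "fde" with length 3

3


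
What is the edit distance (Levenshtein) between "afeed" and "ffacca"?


Computing edit distance: "afeed" -> "ffacca"
DP table:
           f    f    a    c    c    a
      0    1    2    3    4    5    6
  a   1    1    2    2    3    4    5
  f   2    1    1    2    3    4    5
  e   3    2    2    2    3    4    5
  e   4    3    3    3    3    4    5
  d   5    4    4    4    4    4    5
Edit distance = dp[5][6] = 5

5


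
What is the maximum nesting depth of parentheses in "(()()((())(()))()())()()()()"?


Input: "(()()((())(()))()())()()()()"
Tracking depth:
  Position 0 '(': depth becomes 1
  Position 1 '(': depth becomes 2
  Position 2 ')': depth becomes 1
  Position 3 '(': depth becomes 2
  Position 4 ')': depth becomes 1
  Position 5 '(': depth becomes 2
  Position 6 '(': depth becomes 3
  Position 7 '(': depth becomes 4
  Position 8 ')': depth becomes 3
  Position 9 ')': depth becomes 2
  Position 10 '(': depth becomes 3
  Position 11 '(': depth becomes 4
  Position 12 ')': depth becomes 3
  Position 13 ')': depth becomes 2
  Position 14 ')': depth becomes 1
  Position 15 '(': depth becomes 2
  Position 16 ')': depth becomes 1
  Position 17 '(': depth becomes 2
  Position 18 ')': depth becomes 1
  Position 19 ')': depth becomes 0
  Position 20 '(': depth becomes 1
  Position 21 ')': depth becomes 0
  Position 22 '(': depth becomes 1
  Position 23 ')': depth becomes 0
  Position 24 '(': depth becomes 1
  Position 25 ')': depth becomes 0
  Position 26 '(': depth becomes 1
  Position 27 ')': depth becomes 0
Maximum depth reached: 4

4


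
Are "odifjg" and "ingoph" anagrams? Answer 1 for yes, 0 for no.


Strings: "odifjg", "ingoph"
Sorted first:  dfgijo
Sorted second: ghinop
Differ at position 0: 'd' vs 'g' => not anagrams

0


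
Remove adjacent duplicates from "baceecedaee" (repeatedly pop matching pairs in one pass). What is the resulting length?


Input: baceecedaee
Stack-based adjacent duplicate removal:
  Read 'b': push. Stack: b
  Read 'a': push. Stack: ba
  Read 'c': push. Stack: bac
  Read 'e': push. Stack: bace
  Read 'e': matches stack top 'e' => pop. Stack: bac
  Read 'c': matches stack top 'c' => pop. Stack: ba
  Read 'e': push. Stack: bae
  Read 'd': push. Stack: baed
  Read 'a': push. Stack: baeda
  Read 'e': push. Stack: baedae
  Read 'e': matches stack top 'e' => pop. Stack: baeda
Final stack: "baeda" (length 5)

5


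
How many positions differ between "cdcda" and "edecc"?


Comparing "cdcda" and "edecc" position by position:
  Position 0: 'c' vs 'e' => DIFFER
  Position 1: 'd' vs 'd' => same
  Position 2: 'c' vs 'e' => DIFFER
  Position 3: 'd' vs 'c' => DIFFER
  Position 4: 'a' vs 'c' => DIFFER
Positions that differ: 4

4


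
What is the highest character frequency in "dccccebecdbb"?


Input: dccccebecdbb
Character counts:
  'b': 3
  'c': 5
  'd': 2
  'e': 2
Maximum frequency: 5

5


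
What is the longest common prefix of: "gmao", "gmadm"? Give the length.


Words: gmao, gmadm
  Position 0: all 'g' => match
  Position 1: all 'm' => match
  Position 2: all 'a' => match
  Position 3: ('o', 'd') => mismatch, stop
LCP = "gma" (length 3)

3


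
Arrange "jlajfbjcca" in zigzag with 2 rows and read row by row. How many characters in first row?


Zigzag "jlajfbjcca" into 2 rows:
Placing characters:
  'j' => row 0
  'l' => row 1
  'a' => row 0
  'j' => row 1
  'f' => row 0
  'b' => row 1
  'j' => row 0
  'c' => row 1
  'c' => row 0
  'a' => row 1
Rows:
  Row 0: "jafjc"
  Row 1: "ljbca"
First row length: 5

5


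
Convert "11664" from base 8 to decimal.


Input: "11664" in base 8
Positional expansion:
  Digit '1' (value 1) x 8^4 = 4096
  Digit '1' (value 1) x 8^3 = 512
  Digit '6' (value 6) x 8^2 = 384
  Digit '6' (value 6) x 8^1 = 48
  Digit '4' (value 4) x 8^0 = 4
Sum = 5044

5044


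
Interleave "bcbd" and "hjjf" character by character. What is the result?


Interleaving "bcbd" and "hjjf":
  Position 0: 'b' from first, 'h' from second => "bh"
  Position 1: 'c' from first, 'j' from second => "cj"
  Position 2: 'b' from first, 'j' from second => "bj"
  Position 3: 'd' from first, 'f' from second => "df"
Result: bhcjbjdf

bhcjbjdf


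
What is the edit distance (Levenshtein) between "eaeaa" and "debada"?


Computing edit distance: "eaeaa" -> "debada"
DP table:
           d    e    b    a    d    a
      0    1    2    3    4    5    6
  e   1    1    1    2    3    4    5
  a   2    2    2    2    2    3    4
  e   3    3    2    3    3    3    4
  a   4    4    3    3    3    4    3
  a   5    5    4    4    3    4    4
Edit distance = dp[5][6] = 4

4
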